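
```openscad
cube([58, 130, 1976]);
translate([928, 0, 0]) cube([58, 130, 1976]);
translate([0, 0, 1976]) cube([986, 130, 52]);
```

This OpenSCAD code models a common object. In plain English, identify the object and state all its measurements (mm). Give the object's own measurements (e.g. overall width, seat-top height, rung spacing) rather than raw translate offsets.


A door frame. The clear opening is 870 mm wide and 1976 mm high. Two 58 mm wide jambs, 130 mm deep, stand either side of the opening from the floor to the top of the opening. A 52 mm thick head sits across the top of both jambs, spanning the full outside width of the frame.


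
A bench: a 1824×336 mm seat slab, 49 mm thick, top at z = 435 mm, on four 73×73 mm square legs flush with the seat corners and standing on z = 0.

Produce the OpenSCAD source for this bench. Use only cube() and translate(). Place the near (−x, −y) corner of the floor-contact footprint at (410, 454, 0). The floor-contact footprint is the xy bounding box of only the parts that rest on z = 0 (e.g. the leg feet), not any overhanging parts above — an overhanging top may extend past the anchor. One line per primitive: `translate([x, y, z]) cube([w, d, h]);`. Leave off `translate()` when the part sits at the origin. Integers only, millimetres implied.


// leg_h = 435 − 49 = 386
translate([410, 454, 386]) cube([1824, 336, 49]);
translate([410, 454, 0]) cube([73, 73, 386]);
translate([410, 717, 0]) cube([73, 73, 386]);
translate([2161, 454, 0]) cube([73, 73, 386]);
translate([2161, 717, 0]) cube([73, 73, 386]);


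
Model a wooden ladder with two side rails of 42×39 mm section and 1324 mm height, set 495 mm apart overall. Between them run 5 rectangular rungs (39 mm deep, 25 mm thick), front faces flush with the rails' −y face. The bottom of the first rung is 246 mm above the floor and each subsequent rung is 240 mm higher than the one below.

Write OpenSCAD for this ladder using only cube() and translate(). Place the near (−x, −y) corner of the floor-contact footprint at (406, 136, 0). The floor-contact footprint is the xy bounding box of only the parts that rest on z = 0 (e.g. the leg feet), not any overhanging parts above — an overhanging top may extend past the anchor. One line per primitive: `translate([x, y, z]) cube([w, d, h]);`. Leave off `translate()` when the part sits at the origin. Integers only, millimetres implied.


translate([406, 136, 0]) cube([42, 39, 1324]);
translate([859, 136, 0]) cube([42, 39, 1324]);
translate([448, 136, 246]) cube([411, 39, 25]);
translate([448, 136, 486]) cube([411, 39, 25]);
translate([448, 136, 726]) cube([411, 39, 25]);
translate([448, 136, 966]) cube([411, 39, 25]);
translate([448, 136, 1206]) cube([411, 39, 25]);


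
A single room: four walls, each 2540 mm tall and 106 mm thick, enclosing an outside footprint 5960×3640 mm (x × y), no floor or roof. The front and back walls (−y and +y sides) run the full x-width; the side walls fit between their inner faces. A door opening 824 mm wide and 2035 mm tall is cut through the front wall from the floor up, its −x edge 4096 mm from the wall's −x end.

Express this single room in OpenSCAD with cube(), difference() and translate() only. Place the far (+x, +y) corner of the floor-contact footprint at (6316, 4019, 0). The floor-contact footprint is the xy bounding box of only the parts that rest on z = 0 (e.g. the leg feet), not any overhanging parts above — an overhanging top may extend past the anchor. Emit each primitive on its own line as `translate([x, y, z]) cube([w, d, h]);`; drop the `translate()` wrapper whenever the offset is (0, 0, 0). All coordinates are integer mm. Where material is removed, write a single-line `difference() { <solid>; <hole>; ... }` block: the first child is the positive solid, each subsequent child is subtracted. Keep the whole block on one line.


difference() { translate([356, 379, 0]) cube([5960, 106, 2540]); translate([4452, 379, 0]) cube([824, 106, 2035]); }
translate([356, 3913, 0]) cube([5960, 106, 2540]);
translate([356, 485, 0]) cube([106, 3428, 2540]);
translate([6210, 485, 0]) cube([106, 3428, 2540]);


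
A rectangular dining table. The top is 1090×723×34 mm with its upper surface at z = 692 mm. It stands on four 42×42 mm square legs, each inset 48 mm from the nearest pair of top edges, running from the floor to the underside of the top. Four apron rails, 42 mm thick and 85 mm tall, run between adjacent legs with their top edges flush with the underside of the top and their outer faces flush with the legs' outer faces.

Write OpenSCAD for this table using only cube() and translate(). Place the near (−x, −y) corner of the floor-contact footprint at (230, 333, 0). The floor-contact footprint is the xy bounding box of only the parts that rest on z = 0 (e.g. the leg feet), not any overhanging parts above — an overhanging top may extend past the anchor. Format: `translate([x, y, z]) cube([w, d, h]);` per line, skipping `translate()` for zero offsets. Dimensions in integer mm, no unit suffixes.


translate([182, 285, 658]) cube([1090, 723, 34]);
translate([230, 333, 0]) cube([42, 42, 658]);
translate([1182, 333, 0]) cube([42, 42, 658]);
translate([230, 918, 0]) cube([42, 42, 658]);
translate([1182, 918, 0]) cube([42, 42, 658]);
translate([272, 333, 573]) cube([910, 42, 85]);
translate([272, 918, 573]) cube([910, 42, 85]);
translate([230, 375, 573]) cube([42, 543, 85]);
translate([1182, 375, 573]) cube([42, 543, 85]);


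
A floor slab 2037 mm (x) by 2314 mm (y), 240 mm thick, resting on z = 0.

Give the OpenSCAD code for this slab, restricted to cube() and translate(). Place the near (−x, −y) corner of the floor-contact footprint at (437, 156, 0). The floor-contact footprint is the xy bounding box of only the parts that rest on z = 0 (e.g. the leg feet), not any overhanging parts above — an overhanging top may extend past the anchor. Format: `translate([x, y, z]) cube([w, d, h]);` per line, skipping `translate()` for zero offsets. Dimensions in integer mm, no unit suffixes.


translate([437, 156, 0]) cube([2037, 2314, 240]);


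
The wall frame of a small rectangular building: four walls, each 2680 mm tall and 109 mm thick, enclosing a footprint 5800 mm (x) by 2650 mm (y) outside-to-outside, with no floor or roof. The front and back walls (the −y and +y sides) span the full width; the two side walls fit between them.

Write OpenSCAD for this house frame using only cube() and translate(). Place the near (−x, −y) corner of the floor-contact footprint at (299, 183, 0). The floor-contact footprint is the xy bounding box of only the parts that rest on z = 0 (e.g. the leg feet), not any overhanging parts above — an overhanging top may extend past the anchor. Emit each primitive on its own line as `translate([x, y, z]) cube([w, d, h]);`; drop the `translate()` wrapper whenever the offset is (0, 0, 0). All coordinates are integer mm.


translate([299, 183, 0]) cube([5800, 109, 2680]);
translate([299, 2724, 0]) cube([5800, 109, 2680]);
translate([299, 292, 0]) cube([109, 2432, 2680]);
translate([5990, 292, 0]) cube([109, 2432, 2680]);


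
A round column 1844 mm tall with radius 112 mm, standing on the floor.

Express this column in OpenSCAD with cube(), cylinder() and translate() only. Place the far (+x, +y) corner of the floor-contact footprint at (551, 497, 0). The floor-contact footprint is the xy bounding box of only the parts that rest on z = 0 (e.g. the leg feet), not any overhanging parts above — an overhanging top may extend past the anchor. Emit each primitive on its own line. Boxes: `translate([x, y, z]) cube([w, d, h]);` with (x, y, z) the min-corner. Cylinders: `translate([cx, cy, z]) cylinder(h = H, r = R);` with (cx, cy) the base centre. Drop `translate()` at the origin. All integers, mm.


translate([439, 385, 0]) cylinder(h = 1844, r = 112);


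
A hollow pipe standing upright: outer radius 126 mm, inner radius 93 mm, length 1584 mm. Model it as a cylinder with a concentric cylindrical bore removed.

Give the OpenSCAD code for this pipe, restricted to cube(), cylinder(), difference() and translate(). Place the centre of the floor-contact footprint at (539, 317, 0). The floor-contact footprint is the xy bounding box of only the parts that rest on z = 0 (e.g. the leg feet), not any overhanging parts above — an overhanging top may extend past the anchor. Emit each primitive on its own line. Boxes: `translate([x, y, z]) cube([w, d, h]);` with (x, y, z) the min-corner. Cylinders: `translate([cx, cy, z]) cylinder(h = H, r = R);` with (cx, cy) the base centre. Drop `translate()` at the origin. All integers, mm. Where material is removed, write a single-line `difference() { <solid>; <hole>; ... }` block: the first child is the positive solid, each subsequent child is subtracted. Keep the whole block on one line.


difference() { translate([539, 317, 0]) cylinder(h = 1584, r = 126); translate([539, 317, 0]) cylinder(h = 1584, r = 93); }


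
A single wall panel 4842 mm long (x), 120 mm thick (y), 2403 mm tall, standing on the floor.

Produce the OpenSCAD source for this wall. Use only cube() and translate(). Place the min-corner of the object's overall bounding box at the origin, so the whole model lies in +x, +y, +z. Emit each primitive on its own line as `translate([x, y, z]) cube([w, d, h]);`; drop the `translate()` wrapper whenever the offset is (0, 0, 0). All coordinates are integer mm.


cube([4842, 120, 2403]);


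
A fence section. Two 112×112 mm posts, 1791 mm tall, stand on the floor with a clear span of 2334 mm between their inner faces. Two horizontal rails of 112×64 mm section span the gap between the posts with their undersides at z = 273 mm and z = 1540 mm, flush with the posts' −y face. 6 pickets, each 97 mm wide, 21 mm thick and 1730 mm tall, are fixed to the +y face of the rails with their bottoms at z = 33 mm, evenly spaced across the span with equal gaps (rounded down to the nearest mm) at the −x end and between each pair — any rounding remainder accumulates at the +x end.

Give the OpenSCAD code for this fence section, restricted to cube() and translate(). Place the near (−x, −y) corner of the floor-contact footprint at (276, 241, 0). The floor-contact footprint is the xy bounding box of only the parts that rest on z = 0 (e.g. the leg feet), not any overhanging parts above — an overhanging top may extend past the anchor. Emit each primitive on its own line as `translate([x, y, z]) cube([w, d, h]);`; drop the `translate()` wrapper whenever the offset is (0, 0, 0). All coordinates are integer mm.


translate([276, 241, 0]) cube([112, 112, 1791]);
translate([2722, 241, 0]) cube([112, 112, 1791]);
translate([388, 241, 273]) cube([2334, 112, 64]);
translate([388, 241, 1540]) cube([2334, 112, 64]);
translate([638, 353, 33]) cube([97, 21, 1730]);
translate([985, 353, 33]) cube([97, 21, 1730]);
translate([1332, 353, 33]) cube([97, 21, 1730]);
translate([1679, 353, 33]) cube([97, 21, 1730]);
translate([2026, 353, 33]) cube([97, 21, 1730]);
translate([2373, 353, 33]) cube([97, 21, 1730]);


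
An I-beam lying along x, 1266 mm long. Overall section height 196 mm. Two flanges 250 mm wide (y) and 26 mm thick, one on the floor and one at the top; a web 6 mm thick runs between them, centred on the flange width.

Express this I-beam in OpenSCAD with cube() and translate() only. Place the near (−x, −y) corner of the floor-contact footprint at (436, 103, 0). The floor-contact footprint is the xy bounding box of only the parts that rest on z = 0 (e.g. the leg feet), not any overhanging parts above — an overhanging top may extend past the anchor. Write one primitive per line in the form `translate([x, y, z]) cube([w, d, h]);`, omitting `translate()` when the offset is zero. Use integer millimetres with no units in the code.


translate([436, 103, 0]) cube([1266, 250, 26]);
translate([436, 225, 26]) cube([1266, 6, 144]);
translate([436, 103, 170]) cube([1266, 250, 26]);


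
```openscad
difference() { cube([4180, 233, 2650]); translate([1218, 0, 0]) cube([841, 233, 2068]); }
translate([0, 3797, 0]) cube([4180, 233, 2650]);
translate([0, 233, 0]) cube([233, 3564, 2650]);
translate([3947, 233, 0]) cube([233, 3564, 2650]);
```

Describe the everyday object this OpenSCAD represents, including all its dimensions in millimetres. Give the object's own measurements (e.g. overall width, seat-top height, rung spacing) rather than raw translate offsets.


A single room: four walls, each 2650 mm tall and 233 mm thick, enclosing an outside footprint 4180×4030 mm (x × y), no floor or roof. The front and back walls (−y and +y sides) run the full x-width; the side walls fit between their inner faces. A door opening 841 mm wide and 2068 mm tall is cut through the front wall from the floor up, its −x edge 1218 mm from the wall's −x end.


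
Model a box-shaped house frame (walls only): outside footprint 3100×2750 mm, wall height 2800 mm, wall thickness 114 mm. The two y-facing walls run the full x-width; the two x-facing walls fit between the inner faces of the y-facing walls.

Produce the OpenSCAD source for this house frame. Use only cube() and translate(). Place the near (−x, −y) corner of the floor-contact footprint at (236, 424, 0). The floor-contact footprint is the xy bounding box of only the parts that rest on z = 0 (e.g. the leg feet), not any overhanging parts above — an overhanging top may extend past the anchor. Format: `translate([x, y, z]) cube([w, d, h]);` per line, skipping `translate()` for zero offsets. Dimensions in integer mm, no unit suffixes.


translate([236, 424, 0]) cube([3100, 114, 2800]);
translate([236, 3060, 0]) cube([3100, 114, 2800]);
translate([236, 538, 0]) cube([114, 2522, 2800]);
translate([3222, 538, 0]) cube([114, 2522, 2800]);


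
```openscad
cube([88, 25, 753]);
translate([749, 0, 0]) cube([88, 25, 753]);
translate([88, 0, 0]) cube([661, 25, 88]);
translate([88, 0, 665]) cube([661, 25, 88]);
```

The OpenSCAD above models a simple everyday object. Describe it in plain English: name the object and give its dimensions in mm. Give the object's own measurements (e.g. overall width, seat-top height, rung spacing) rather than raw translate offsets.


A rectangular picture frame lying in the x–z plane (depth along y). The opening is 661 mm wide (x) by 577 mm tall (z), surrounded by a border 88 mm wide on all four sides. The frame is 25 mm deep and is made of two full-height vertical stiles with two horizontal rails fitted between them.


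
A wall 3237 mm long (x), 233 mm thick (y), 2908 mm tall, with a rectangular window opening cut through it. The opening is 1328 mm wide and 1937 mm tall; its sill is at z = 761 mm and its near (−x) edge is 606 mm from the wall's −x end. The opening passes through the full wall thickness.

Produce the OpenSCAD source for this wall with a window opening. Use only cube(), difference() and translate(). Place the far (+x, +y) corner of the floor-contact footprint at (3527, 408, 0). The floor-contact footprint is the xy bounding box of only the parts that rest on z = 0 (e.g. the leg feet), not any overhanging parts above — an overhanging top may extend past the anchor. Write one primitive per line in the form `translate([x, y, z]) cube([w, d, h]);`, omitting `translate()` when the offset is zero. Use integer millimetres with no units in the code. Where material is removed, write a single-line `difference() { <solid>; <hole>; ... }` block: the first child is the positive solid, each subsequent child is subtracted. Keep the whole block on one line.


difference() { translate([290, 175, 0]) cube([3237, 233, 2908]); translate([896, 175, 761]) cube([1328, 233, 1937]); }


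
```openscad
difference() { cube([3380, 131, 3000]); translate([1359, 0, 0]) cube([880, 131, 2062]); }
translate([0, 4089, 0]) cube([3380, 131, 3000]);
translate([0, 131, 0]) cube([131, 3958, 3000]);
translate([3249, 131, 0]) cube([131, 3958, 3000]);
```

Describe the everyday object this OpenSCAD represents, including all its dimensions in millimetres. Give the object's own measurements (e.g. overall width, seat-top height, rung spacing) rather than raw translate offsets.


A single room: four walls, each 3000 mm tall and 131 mm thick, enclosing an outside footprint 3380×4220 mm (x × y), no floor or roof. The front and back walls (−y and +y sides) run the full x-width; the side walls fit between their inner faces. A door opening 880 mm wide and 2062 mm tall is cut through the front wall from the floor up, its −x edge 1359 mm from the wall's −x end.


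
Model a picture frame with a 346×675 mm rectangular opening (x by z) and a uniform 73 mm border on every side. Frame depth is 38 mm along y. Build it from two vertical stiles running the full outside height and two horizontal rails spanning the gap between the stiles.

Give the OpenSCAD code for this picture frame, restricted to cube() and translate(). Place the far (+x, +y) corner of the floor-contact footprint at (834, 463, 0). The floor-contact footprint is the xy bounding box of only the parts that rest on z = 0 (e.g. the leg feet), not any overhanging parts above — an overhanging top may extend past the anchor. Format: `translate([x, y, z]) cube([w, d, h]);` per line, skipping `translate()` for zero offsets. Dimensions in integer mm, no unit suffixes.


translate([342, 425, 0]) cube([73, 38, 821]);
translate([761, 425, 0]) cube([73, 38, 821]);
translate([415, 425, 0]) cube([346, 38, 73]);
translate([415, 425, 748]) cube([346, 38, 73]);


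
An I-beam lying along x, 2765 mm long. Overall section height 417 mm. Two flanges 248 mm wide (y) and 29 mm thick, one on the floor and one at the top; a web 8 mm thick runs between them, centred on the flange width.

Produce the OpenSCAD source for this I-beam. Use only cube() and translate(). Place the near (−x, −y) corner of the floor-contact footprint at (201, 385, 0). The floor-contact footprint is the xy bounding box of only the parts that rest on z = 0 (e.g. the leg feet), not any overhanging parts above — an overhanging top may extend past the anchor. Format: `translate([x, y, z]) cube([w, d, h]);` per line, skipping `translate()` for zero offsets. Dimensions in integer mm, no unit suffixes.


translate([201, 385, 0]) cube([2765, 248, 29]);
translate([201, 505, 29]) cube([2765, 8, 359]);
translate([201, 385, 388]) cube([2765, 248, 29]);


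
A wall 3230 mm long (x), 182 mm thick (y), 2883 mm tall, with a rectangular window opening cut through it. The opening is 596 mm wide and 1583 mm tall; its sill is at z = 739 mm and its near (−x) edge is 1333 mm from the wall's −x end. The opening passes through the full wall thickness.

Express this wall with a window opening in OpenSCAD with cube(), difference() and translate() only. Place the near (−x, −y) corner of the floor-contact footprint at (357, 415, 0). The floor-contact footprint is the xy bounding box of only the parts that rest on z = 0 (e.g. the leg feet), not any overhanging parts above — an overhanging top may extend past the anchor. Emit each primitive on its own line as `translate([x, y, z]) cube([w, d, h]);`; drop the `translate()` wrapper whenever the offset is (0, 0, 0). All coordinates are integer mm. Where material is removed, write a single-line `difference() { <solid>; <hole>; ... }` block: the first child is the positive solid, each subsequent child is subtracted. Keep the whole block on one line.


difference() { translate([357, 415, 0]) cube([3230, 182, 2883]); translate([1690, 415, 739]) cube([596, 182, 1583]); }


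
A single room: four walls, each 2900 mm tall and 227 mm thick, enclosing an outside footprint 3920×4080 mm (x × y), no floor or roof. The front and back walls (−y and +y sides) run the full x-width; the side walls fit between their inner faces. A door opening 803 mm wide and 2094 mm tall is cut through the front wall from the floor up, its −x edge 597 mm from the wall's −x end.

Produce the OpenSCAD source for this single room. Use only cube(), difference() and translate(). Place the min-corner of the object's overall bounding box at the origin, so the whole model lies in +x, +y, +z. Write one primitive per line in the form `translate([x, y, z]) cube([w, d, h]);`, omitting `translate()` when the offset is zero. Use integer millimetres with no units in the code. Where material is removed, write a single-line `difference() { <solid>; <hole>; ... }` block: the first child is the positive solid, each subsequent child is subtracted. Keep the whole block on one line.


difference() { cube([3920, 227, 2900]); translate([597, 0, 0]) cube([803, 227, 2094]); }
translate([0, 3853, 0]) cube([3920, 227, 2900]);
translate([0, 227, 0]) cube([227, 3626, 2900]);
translate([3693, 227, 0]) cube([227, 3626, 2900]);


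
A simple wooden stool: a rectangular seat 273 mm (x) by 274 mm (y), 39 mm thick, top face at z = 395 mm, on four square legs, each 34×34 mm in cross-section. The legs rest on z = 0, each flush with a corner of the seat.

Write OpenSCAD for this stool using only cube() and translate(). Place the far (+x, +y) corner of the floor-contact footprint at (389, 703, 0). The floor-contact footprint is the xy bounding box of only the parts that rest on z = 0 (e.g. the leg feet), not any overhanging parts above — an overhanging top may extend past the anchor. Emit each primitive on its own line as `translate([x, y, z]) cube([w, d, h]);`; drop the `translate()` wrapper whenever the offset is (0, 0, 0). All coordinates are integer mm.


translate([116, 429, 356]) cube([273, 274, 39]);
translate([116, 429, 0]) cube([34, 34, 356]);
translate([355, 429, 0]) cube([34, 34, 356]);
translate([116, 669, 0]) cube([34, 34, 356]);
translate([355, 669, 0]) cube([34, 34, 356]);


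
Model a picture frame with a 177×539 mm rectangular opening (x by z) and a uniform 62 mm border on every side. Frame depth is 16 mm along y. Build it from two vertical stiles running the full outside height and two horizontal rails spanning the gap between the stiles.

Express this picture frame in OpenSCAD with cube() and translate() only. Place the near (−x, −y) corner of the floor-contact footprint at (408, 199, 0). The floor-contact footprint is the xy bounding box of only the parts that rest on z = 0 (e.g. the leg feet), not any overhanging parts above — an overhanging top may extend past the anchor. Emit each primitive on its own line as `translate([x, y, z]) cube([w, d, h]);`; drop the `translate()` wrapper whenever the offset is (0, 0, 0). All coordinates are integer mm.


translate([408, 199, 0]) cube([62, 16, 663]);
translate([647, 199, 0]) cube([62, 16, 663]);
translate([470, 199, 0]) cube([177, 16, 62]);
translate([470, 199, 601]) cube([177, 16, 62]);


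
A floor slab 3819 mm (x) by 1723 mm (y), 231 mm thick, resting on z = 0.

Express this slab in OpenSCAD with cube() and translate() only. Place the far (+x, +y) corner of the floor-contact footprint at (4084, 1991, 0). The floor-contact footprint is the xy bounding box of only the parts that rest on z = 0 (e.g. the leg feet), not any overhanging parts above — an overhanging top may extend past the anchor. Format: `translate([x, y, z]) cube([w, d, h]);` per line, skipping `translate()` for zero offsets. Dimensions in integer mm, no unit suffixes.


translate([265, 268, 0]) cube([3819, 1723, 231]);


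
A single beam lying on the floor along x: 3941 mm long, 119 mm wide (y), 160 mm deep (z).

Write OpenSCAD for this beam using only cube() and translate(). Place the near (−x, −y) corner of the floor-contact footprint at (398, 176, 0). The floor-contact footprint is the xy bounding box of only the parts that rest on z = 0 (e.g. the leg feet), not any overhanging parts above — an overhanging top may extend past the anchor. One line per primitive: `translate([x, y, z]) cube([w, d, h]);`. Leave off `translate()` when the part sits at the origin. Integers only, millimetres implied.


translate([398, 176, 0]) cube([3941, 119, 160]);


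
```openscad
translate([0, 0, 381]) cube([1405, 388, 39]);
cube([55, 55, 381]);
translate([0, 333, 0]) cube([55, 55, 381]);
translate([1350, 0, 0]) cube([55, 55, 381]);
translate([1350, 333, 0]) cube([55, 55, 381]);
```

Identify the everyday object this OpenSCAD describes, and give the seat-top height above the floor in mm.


A bench. The seat-top height is 420 mm.

A long slab on four corner posts — a bench. The slab sits at z = 381 with thickness 39, so the top is 381 + 39 = 420 mm.


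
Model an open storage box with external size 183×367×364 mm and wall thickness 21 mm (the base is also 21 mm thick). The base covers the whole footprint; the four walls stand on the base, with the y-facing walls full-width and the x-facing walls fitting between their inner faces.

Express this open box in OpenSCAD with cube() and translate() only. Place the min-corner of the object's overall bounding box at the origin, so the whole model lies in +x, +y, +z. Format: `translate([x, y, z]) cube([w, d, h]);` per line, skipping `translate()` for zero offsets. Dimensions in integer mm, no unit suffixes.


cube([183, 367, 21]);
translate([0, 0, 21]) cube([183, 21, 343]);
translate([0, 346, 21]) cube([183, 21, 343]);
translate([0, 21, 21]) cube([21, 325, 343]);
translate([162, 21, 21]) cube([21, 325, 343]);


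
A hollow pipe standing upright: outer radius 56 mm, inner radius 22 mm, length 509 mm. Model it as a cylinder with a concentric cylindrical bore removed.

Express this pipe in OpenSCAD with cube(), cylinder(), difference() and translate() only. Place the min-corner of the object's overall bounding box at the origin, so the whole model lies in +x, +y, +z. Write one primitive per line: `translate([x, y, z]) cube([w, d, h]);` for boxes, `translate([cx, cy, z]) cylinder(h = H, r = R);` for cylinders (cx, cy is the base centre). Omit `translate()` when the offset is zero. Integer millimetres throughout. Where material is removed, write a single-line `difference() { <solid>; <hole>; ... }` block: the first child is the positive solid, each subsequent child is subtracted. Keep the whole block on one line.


difference() { translate([56, 56, 0]) cylinder(h = 509, r = 56); translate([56, 56, 0]) cylinder(h = 509, r = 22); }


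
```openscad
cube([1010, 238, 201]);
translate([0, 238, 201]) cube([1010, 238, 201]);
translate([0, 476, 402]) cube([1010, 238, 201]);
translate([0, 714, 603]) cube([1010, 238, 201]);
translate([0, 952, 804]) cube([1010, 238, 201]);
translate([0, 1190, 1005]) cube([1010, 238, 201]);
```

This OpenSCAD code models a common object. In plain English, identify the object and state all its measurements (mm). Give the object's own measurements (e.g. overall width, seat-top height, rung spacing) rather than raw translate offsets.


A straight staircase of 6 solid steps. Each step is 1010 mm wide (x), 238 mm deep (y, the going) and 201 mm tall (the rise). The first step rests on the floor; each subsequent step sits one going further in +y and one rise higher in +z, directly behind and above the previous step with no overlap.


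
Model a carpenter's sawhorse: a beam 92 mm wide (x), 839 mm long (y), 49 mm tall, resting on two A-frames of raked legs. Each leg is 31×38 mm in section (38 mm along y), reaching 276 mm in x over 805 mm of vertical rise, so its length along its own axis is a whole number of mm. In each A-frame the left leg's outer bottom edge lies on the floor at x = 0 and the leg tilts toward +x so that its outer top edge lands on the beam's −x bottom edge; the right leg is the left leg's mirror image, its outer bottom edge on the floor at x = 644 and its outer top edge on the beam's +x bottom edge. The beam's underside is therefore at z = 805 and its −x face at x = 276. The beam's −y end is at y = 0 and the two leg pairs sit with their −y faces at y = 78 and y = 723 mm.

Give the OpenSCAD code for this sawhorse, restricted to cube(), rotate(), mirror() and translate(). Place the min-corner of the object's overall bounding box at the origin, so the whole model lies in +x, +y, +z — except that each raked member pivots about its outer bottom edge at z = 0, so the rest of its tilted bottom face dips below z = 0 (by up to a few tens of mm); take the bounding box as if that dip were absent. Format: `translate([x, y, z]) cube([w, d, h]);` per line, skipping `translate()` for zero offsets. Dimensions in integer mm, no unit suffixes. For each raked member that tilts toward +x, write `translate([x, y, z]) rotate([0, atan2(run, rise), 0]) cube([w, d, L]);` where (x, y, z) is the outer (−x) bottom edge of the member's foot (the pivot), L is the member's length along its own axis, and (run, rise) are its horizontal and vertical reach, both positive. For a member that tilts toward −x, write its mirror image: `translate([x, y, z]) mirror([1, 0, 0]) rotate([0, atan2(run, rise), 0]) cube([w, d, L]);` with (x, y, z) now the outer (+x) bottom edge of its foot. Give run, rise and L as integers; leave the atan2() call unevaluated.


// leg length = √(276² + 805²) = 851
// right-leg outer foot x = 2·276 + 92 = 644
// beam min-corner = (276, 0, 805)
translate([276, 0, 805]) cube([92, 839, 49]);
translate([0, 78, 0]) rotate([0, atan2(276, 805), 0]) cube([31, 38, 851]);
translate([644, 78, 0]) mirror([1, 0, 0]) rotate([0, atan2(276, 805), 0]) cube([31, 38, 851]);
translate([0, 723, 0]) rotate([0, atan2(276, 805), 0]) cube([31, 38, 851]);
translate([644, 723, 0]) mirror([1, 0, 0]) rotate([0, atan2(276, 805), 0]) cube([31, 38, 851]);


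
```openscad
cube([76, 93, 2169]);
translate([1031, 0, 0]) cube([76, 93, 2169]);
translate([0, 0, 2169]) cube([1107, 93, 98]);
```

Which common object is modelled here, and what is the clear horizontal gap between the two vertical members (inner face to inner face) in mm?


A door frame. The clear opening width is 955 mm.

Two 2169 mm tall posts with a header on top — a door frame. The left jamb is 76 mm wide at x = 0; the right jamb starts at x = 1031. The clear opening is 1031 − 76 = 955 mm.


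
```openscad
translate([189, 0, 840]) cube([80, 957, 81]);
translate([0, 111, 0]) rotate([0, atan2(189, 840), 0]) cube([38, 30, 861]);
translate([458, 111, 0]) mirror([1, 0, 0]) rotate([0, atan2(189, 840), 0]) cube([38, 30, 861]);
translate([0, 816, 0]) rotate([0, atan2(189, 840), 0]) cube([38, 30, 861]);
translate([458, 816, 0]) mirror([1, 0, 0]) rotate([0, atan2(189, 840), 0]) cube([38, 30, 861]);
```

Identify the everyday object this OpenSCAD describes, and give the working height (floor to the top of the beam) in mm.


A sawhorse. The overall height is 921 mm.

A beam across two mirrored pairs of raked legs — a sawhorse. The beam's underside is at z = 840 (matching the legs' vertical rise in atan2(189, 840)) and the beam is 81 mm tall, so its top is at 840 + 81 = 921 mm. The raked legs top out at the beam's underside, so that is the highest point.


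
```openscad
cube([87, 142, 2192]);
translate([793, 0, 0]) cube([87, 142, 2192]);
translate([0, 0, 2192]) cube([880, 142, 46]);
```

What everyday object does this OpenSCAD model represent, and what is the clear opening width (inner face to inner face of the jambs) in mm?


A door frame. The clear opening width is 706 mm.

Two 2192 mm tall posts with a header on top — a door frame. The left jamb is 87 mm wide at x = 0; the right jamb starts at x = 793. The clear opening is 793 − 87 = 706 mm.


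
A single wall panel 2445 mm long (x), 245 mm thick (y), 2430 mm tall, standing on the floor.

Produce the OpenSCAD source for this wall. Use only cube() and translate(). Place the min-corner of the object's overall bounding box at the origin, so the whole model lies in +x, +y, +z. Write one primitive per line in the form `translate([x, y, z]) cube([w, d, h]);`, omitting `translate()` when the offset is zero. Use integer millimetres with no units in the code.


cube([2445, 245, 2430]);


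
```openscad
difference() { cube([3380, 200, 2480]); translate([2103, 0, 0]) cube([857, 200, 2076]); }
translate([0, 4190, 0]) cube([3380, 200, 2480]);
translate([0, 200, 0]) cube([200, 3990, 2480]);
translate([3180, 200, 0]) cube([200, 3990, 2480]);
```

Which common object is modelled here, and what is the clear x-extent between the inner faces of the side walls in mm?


A single room. The interior width is 2980 mm.

Four walls enclosing a rectangle with a door in the front wall — a room. Outside width 3380 minus two 200 mm walls gives 2980 mm.


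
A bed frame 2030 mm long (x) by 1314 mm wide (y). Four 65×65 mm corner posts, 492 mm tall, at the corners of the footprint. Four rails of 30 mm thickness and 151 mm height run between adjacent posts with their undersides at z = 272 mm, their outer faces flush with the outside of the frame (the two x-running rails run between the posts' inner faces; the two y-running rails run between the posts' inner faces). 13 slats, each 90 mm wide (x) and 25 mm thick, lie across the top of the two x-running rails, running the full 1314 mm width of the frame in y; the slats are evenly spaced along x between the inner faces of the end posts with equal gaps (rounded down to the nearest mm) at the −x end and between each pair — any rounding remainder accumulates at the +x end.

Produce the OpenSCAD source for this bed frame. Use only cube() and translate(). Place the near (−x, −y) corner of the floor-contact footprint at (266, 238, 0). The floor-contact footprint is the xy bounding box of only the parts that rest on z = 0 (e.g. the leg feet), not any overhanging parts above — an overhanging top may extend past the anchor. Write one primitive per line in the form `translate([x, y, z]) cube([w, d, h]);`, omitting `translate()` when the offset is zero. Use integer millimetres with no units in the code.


translate([266, 238, 0]) cube([65, 65, 492]);
translate([266, 1487, 0]) cube([65, 65, 492]);
translate([2231, 238, 0]) cube([65, 65, 492]);
translate([2231, 1487, 0]) cube([65, 65, 492]);
translate([331, 238, 272]) cube([1900, 30, 151]);
translate([331, 1522, 272]) cube([1900, 30, 151]);
translate([266, 303, 272]) cube([30, 1184, 151]);
translate([2266, 303, 272]) cube([30, 1184, 151]);
translate([383, 238, 423]) cube([90, 1314, 25]);
translate([525, 238, 423]) cube([90, 1314, 25]);
translate([667, 238, 423]) cube([90, 1314, 25]);
translate([809, 238, 423]) cube([90, 1314, 25]);
translate([951, 238, 423]) cube([90, 1314, 25]);
translate([1093, 238, 423]) cube([90, 1314, 25]);
translate([1235, 238, 423]) cube([90, 1314, 25]);
translate([1377, 238, 423]) cube([90, 1314, 25]);
translate([1519, 238, 423]) cube([90, 1314, 25]);
translate([1661, 238, 423]) cube([90, 1314, 25]);
translate([1803, 238, 423]) cube([90, 1314, 25]);
translate([1945, 238, 423]) cube([90, 1314, 25]);
translate([2087, 238, 423]) cube([90, 1314, 25]);


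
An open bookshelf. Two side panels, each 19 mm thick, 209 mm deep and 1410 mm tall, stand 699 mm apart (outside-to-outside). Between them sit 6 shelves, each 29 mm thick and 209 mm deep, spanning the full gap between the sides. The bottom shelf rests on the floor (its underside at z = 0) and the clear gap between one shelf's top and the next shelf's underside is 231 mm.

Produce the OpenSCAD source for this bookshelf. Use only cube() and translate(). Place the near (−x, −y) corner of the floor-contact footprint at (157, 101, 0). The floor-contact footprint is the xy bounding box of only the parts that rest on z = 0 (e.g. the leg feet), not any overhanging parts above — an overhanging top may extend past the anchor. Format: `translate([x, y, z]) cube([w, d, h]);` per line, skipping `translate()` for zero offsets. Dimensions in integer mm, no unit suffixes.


translate([157, 101, 0]) cube([19, 209, 1410]);
translate([837, 101, 0]) cube([19, 209, 1410]);
translate([176, 101, 0]) cube([661, 209, 29]);
translate([176, 101, 260]) cube([661, 209, 29]);
translate([176, 101, 520]) cube([661, 209, 29]);
translate([176, 101, 780]) cube([661, 209, 29]);
translate([176, 101, 1040]) cube([661, 209, 29]);
translate([176, 101, 1300]) cube([661, 209, 29]);


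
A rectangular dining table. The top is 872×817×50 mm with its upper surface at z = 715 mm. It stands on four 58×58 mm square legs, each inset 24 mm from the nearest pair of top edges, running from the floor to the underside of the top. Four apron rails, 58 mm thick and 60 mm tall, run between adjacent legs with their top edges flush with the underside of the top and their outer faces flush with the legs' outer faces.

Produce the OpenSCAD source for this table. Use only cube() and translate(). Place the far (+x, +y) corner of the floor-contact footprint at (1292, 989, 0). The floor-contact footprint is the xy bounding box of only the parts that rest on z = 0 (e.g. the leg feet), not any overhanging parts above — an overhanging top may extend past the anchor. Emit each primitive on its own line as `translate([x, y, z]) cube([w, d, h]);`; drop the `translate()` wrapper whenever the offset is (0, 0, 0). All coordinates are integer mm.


// leg_h = 715 - 50 = 665
// apron z = 665 - 60 = 605
translate([444, 196, 665]) cube([872, 817, 50]);
translate([468, 220, 0]) cube([58, 58, 665]);
translate([1234, 220, 0]) cube([58, 58, 665]);
translate([468, 931, 0]) cube([58, 58, 665]);
translate([1234, 931, 0]) cube([58, 58, 665]);
translate([526, 220, 605]) cube([708, 58, 60]);
translate([526, 931, 605]) cube([708, 58, 60]);
translate([468, 278, 605]) cube([58, 653, 60]);
translate([1234, 278, 605]) cube([58, 653, 60]);


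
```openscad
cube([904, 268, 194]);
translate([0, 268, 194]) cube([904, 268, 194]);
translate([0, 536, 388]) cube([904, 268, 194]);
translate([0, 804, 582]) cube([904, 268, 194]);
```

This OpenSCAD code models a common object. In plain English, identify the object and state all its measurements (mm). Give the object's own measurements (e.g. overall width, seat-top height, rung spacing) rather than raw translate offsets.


A straight staircase of 4 solid steps. Each step is 904 mm wide (x), 268 mm deep (y, the going) and 194 mm tall (the rise). The first step rests on the floor; each subsequent step sits one going further in +y and one rise higher in +z, directly behind and above the previous step with no overlap.


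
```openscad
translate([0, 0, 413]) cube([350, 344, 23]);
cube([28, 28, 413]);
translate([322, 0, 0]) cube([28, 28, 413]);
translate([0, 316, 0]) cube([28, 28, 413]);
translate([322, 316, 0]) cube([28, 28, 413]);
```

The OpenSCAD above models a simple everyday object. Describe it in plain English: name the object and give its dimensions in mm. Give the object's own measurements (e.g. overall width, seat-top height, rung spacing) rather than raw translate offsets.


A simple wooden stool: a rectangular seat 350 mm (x) by 344 mm (y), 23 mm thick, top face at z = 436 mm, on four square legs, each 28×28 mm in cross-section. The legs rest on z = 0, each flush with a corner of the seat.


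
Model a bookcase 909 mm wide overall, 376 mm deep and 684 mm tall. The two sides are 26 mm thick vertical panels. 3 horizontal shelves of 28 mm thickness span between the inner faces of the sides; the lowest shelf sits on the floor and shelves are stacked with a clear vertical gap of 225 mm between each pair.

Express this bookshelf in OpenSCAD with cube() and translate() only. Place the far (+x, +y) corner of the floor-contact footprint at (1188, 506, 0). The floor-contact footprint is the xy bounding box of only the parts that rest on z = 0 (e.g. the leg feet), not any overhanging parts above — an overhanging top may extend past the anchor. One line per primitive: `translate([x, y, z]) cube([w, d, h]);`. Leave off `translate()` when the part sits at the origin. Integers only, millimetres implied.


translate([279, 130, 0]) cube([26, 376, 684]);
translate([1162, 130, 0]) cube([26, 376, 684]);
translate([305, 130, 0]) cube([857, 376, 28]);
translate([305, 130, 253]) cube([857, 376, 28]);
translate([305, 130, 506]) cube([857, 376, 28]);


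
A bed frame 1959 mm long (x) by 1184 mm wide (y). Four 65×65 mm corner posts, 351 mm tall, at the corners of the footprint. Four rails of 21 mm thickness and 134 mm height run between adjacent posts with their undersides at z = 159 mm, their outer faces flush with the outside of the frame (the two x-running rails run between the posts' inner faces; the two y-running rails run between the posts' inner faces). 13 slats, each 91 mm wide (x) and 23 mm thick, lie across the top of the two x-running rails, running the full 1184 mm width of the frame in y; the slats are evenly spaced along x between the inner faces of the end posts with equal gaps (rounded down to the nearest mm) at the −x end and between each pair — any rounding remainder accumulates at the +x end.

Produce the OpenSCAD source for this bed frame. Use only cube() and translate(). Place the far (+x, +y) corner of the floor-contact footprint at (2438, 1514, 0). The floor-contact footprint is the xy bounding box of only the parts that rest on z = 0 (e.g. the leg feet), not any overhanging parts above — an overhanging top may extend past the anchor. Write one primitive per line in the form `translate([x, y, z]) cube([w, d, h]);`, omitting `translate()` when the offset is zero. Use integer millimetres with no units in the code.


// slat z = rail_z + rail_h = 159 + 134 = 293
// slat gap = ⌊(1829 − 13·91) / 14⌋ = 46
translate([479, 330, 0]) cube([65, 65, 351]);
translate([479, 1449, 0]) cube([65, 65, 351]);
translate([2373, 330, 0]) cube([65, 65, 351]);
translate([2373, 1449, 0]) cube([65, 65, 351]);
translate([544, 330, 159]) cube([1829, 21, 134]);
translate([544, 1493, 159]) cube([1829, 21, 134]);
translate([479, 395, 159]) cube([21, 1054, 134]);
translate([2417, 395, 159]) cube([21, 1054, 134]);
translate([590, 330, 293]) cube([91, 1184, 23]);
translate([727, 330, 293]) cube([91, 1184, 23]);
translate([864, 330, 293]) cube([91, 1184, 23]);
translate([1001, 330, 293]) cube([91, 1184, 23]);
translate([1138, 330, 293]) cube([91, 1184, 23]);
translate([1275, 330, 293]) cube([91, 1184, 23]);
translate([1412, 330, 293]) cube([91, 1184, 23]);
translate([1549, 330, 293]) cube([91, 1184, 23]);
translate([1686, 330, 293]) cube([91, 1184, 23]);
translate([1823, 330, 293]) cube([91, 1184, 23]);
translate([1960, 330, 293]) cube([91, 1184, 23]);
translate([2097, 330, 293]) cube([91, 1184, 23]);
translate([2234, 330, 293]) cube([91, 1184, 23]);
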